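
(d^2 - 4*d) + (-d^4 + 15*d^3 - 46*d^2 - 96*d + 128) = -d^4 + 15*d^3 - 45*d^2 - 100*d + 128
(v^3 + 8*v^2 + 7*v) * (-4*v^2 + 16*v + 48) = -4*v^5 - 16*v^4 + 148*v^3 + 496*v^2 + 336*v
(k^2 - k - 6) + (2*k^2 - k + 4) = 3*k^2 - 2*k - 2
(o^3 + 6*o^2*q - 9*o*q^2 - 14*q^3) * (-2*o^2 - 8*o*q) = -2*o^5 - 20*o^4*q - 30*o^3*q^2 + 100*o^2*q^3 + 112*o*q^4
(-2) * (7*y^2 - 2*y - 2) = -14*y^2 + 4*y + 4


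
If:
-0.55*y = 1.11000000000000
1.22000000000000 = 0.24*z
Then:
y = -2.02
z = 5.08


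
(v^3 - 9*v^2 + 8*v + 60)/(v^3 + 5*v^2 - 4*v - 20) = (v^2 - 11*v + 30)/(v^2 + 3*v - 10)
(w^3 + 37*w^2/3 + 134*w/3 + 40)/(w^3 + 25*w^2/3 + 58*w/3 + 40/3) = (w + 6)/(w + 2)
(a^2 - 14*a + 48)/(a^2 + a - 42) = (a - 8)/(a + 7)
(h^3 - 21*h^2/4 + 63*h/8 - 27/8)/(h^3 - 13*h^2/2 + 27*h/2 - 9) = (h - 3/4)/(h - 2)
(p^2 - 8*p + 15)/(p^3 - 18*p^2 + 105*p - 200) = (p - 3)/(p^2 - 13*p + 40)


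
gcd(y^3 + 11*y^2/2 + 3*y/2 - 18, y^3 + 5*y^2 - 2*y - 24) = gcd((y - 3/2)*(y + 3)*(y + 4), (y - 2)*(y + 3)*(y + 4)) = y^2 + 7*y + 12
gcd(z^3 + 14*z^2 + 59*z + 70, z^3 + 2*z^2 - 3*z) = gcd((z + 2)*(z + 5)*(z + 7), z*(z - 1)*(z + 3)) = 1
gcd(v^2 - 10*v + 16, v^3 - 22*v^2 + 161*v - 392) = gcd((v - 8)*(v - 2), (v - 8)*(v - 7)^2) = v - 8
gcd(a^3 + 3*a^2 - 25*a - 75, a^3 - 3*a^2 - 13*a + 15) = a^2 - 2*a - 15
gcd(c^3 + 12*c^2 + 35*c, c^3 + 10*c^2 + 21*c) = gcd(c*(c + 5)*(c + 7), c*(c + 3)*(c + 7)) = c^2 + 7*c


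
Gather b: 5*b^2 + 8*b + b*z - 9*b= 5*b^2 + b*(z - 1)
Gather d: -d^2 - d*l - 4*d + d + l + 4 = -d^2 + d*(-l - 3) + l + 4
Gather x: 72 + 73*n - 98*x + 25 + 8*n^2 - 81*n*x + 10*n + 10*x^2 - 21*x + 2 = 8*n^2 + 83*n + 10*x^2 + x*(-81*n - 119) + 99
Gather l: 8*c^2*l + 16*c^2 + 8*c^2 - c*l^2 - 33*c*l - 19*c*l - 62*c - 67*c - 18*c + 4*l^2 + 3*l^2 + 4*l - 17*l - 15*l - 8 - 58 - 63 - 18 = 24*c^2 - 147*c + l^2*(7 - c) + l*(8*c^2 - 52*c - 28) - 147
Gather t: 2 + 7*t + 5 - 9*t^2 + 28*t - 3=-9*t^2 + 35*t + 4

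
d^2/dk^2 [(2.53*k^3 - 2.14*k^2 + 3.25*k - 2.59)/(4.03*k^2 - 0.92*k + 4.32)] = (-5.6843418860808e-14*k^4 + 5.88752999999997*k^3 - 89.175714*k^2 + 1.42413599999995*k + 31.755904)/(65.450827*k^6 - 44.824884*k^5 + 220.71504*k^4 - 96.87968*k^3 + 236.59776*k^2 - 51.508224*k + 80.621568)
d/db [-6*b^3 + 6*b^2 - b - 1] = -18*b^2 + 12*b - 1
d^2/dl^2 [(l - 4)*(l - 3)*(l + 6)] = 6*l - 2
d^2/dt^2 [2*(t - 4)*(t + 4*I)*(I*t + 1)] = 12*I*t - 12 - 16*I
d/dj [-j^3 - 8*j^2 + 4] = j*(-3*j - 16)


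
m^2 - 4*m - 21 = (m - 7)*(m + 3)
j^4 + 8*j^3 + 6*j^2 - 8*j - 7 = (j - 1)*(j + 1)^2*(j + 7)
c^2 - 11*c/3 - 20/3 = (c - 5)*(c + 4/3)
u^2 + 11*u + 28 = (u + 4)*(u + 7)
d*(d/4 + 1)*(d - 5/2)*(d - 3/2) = d^4/4 - 49*d^2/16 + 15*d/4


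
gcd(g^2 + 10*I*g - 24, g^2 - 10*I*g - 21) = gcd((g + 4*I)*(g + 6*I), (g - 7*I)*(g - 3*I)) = 1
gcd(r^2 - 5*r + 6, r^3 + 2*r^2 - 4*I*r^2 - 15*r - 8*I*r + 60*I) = r - 3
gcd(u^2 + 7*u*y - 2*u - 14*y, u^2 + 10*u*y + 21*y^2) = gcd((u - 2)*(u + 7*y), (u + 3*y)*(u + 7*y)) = u + 7*y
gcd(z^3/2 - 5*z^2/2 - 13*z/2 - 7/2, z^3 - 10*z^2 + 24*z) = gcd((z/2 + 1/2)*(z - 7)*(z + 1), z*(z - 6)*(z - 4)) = 1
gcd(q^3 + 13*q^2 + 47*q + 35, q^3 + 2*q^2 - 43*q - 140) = q + 5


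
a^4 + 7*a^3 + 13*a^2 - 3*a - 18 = (a - 1)*(a + 2)*(a + 3)^2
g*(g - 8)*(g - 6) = g^3 - 14*g^2 + 48*g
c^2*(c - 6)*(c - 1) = c^4 - 7*c^3 + 6*c^2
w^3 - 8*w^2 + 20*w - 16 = (w - 4)*(w - 2)^2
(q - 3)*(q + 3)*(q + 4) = q^3 + 4*q^2 - 9*q - 36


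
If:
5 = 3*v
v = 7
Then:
No Solution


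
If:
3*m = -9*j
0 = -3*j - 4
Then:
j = -4/3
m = 4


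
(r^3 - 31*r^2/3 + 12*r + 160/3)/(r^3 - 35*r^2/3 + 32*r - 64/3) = (3*r^2 - 7*r - 20)/(3*r^2 - 11*r + 8)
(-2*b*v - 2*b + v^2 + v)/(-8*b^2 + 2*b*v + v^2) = (v + 1)/(4*b + v)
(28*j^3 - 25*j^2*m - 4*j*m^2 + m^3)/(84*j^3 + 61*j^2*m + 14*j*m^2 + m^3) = (7*j^2 - 8*j*m + m^2)/(21*j^2 + 10*j*m + m^2)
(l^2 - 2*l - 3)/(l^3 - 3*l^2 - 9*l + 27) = (l + 1)/(l^2 - 9)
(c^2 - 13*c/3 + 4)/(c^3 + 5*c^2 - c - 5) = (c^2 - 13*c/3 + 4)/(c^3 + 5*c^2 - c - 5)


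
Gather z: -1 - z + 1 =-z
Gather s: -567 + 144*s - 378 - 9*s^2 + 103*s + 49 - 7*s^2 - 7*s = -16*s^2 + 240*s - 896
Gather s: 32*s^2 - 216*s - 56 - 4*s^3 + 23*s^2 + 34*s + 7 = -4*s^3 + 55*s^2 - 182*s - 49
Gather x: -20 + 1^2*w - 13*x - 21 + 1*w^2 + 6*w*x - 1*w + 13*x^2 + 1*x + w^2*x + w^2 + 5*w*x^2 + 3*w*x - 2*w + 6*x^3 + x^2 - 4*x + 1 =2*w^2 - 2*w + 6*x^3 + x^2*(5*w + 14) + x*(w^2 + 9*w - 16) - 40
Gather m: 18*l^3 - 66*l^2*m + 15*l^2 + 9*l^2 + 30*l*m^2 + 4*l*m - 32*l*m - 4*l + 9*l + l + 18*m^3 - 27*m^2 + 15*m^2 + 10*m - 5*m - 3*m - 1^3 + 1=18*l^3 + 24*l^2 + 6*l + 18*m^3 + m^2*(30*l - 12) + m*(-66*l^2 - 28*l + 2)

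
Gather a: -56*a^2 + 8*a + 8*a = -56*a^2 + 16*a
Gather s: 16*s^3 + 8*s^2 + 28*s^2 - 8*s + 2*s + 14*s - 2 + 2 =16*s^3 + 36*s^2 + 8*s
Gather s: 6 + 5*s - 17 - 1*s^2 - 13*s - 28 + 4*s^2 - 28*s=3*s^2 - 36*s - 39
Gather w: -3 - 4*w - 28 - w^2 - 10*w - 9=-w^2 - 14*w - 40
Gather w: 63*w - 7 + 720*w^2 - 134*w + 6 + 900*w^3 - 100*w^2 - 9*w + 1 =900*w^3 + 620*w^2 - 80*w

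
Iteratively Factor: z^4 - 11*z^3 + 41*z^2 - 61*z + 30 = (z - 5)*(z^3 - 6*z^2 + 11*z - 6) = (z - 5)*(z - 1)*(z^2 - 5*z + 6) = (z - 5)*(z - 2)*(z - 1)*(z - 3)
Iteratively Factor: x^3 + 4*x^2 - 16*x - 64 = (x + 4)*(x^2 - 16) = (x - 4)*(x + 4)*(x + 4)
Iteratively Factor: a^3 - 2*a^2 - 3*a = (a + 1)*(a^2 - 3*a) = a*(a + 1)*(a - 3)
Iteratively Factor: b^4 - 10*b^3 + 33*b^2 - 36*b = (b - 4)*(b^3 - 6*b^2 + 9*b) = b*(b - 4)*(b^2 - 6*b + 9) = b*(b - 4)*(b - 3)*(b - 3)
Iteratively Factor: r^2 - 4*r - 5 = (r + 1)*(r - 5)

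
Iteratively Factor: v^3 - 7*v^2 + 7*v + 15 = (v - 3)*(v^2 - 4*v - 5) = (v - 3)*(v + 1)*(v - 5)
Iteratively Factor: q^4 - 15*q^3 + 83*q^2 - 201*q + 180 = (q - 3)*(q^3 - 12*q^2 + 47*q - 60) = (q - 3)^2*(q^2 - 9*q + 20) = (q - 4)*(q - 3)^2*(q - 5)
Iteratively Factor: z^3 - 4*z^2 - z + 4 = (z - 1)*(z^2 - 3*z - 4) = (z - 4)*(z - 1)*(z + 1)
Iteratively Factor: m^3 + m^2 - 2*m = (m)*(m^2 + m - 2) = m*(m + 2)*(m - 1)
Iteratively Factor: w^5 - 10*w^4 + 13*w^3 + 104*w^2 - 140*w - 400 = (w - 4)*(w^4 - 6*w^3 - 11*w^2 + 60*w + 100) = (w - 4)*(w + 2)*(w^3 - 8*w^2 + 5*w + 50) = (w - 5)*(w - 4)*(w + 2)*(w^2 - 3*w - 10) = (w - 5)*(w - 4)*(w + 2)^2*(w - 5)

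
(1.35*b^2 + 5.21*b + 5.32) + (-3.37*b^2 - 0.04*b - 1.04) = -2.02*b^2 + 5.17*b + 4.28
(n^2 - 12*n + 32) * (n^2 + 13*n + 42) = n^4 + n^3 - 82*n^2 - 88*n + 1344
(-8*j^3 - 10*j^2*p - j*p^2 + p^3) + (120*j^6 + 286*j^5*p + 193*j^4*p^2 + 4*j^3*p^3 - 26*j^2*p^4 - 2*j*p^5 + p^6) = 120*j^6 + 286*j^5*p + 193*j^4*p^2 + 4*j^3*p^3 - 8*j^3 - 26*j^2*p^4 - 10*j^2*p - 2*j*p^5 - j*p^2 + p^6 + p^3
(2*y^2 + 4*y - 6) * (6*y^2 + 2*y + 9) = 12*y^4 + 28*y^3 - 10*y^2 + 24*y - 54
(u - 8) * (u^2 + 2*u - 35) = u^3 - 6*u^2 - 51*u + 280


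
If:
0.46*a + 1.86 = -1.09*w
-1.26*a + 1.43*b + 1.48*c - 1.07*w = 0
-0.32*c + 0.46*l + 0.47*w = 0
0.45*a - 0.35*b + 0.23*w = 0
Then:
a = -2.3695652173913*w - 4.04347826086957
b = -2.38944099378882*w - 5.19875776397516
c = 1.01435705892228*w + 1.58070337418163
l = 1.09961973856114 - 0.31609943727146*w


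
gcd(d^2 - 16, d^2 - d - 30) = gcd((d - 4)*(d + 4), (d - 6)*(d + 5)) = 1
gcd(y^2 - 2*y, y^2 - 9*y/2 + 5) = y - 2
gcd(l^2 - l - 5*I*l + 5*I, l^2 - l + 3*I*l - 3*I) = l - 1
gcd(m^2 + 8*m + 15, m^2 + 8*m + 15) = m^2 + 8*m + 15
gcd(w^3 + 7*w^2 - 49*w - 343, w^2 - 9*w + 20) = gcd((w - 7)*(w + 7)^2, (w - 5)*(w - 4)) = 1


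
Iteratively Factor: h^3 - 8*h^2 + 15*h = (h)*(h^2 - 8*h + 15) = h*(h - 5)*(h - 3)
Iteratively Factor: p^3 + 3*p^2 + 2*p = (p + 1)*(p^2 + 2*p) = p*(p + 1)*(p + 2)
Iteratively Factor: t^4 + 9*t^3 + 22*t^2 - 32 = (t - 1)*(t^3 + 10*t^2 + 32*t + 32) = (t - 1)*(t + 2)*(t^2 + 8*t + 16) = (t - 1)*(t + 2)*(t + 4)*(t + 4)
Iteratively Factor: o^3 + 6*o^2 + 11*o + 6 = (o + 3)*(o^2 + 3*o + 2) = (o + 2)*(o + 3)*(o + 1)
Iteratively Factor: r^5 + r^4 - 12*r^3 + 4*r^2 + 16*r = (r - 2)*(r^4 + 3*r^3 - 6*r^2 - 8*r) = (r - 2)^2*(r^3 + 5*r^2 + 4*r) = r*(r - 2)^2*(r^2 + 5*r + 4) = r*(r - 2)^2*(r + 4)*(r + 1)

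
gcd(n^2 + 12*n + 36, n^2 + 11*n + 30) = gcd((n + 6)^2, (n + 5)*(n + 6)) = n + 6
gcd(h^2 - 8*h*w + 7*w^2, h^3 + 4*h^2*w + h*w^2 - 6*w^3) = -h + w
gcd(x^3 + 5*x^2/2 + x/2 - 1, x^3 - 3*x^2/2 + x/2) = x - 1/2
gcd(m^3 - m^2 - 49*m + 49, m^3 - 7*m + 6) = m - 1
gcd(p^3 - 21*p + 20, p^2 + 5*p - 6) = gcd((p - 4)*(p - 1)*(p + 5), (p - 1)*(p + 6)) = p - 1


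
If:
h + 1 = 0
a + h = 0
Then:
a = 1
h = -1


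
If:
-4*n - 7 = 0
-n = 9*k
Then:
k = 7/36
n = -7/4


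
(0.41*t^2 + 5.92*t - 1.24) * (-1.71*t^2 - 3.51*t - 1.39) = -0.7011*t^4 - 11.5623*t^3 - 19.2287*t^2 - 3.8764*t + 1.7236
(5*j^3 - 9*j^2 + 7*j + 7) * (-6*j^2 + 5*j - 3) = -30*j^5 + 79*j^4 - 102*j^3 + 20*j^2 + 14*j - 21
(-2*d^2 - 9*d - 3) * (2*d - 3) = -4*d^3 - 12*d^2 + 21*d + 9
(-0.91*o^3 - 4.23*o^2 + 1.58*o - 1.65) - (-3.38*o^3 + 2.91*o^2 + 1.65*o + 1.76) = 2.47*o^3 - 7.14*o^2 - 0.0699999999999998*o - 3.41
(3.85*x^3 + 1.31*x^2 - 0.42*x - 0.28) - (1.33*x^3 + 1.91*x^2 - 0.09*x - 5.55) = 2.52*x^3 - 0.6*x^2 - 0.33*x + 5.27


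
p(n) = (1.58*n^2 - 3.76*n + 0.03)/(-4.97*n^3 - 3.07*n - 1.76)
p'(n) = (3.16*n - 3.76)/(-4.97*n^3 - 3.07*n - 1.76) + (14.91*n^2 + 3.07)*(1.58*n^2 - 3.76*n + 0.03)/(-4.97*n^3 - 3.07*n - 1.76)^2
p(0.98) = 0.23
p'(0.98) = -0.35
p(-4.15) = 0.12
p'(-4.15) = 0.04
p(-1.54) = 0.45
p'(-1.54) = 0.42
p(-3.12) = 0.17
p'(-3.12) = 0.07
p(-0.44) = 140.51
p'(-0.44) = 58726.03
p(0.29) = 0.33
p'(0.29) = 0.50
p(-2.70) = 0.21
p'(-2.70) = 0.10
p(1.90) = 0.03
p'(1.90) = -0.10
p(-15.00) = 0.02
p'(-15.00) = 0.00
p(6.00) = -0.03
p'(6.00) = 0.00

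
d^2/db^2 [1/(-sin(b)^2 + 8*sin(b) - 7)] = 2*(2*sin(b)^3 - 10*sin(b)^2 + 5*sin(b) + 57)/((sin(b) - 7)^3*(sin(b) - 1)^2)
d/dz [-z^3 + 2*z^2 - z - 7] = -3*z^2 + 4*z - 1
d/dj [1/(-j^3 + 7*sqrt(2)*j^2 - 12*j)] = (3*j^2 - 14*sqrt(2)*j + 12)/(j^2*(j^2 - 7*sqrt(2)*j + 12)^2)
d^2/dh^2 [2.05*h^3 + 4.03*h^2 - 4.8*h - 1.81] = 12.3*h + 8.06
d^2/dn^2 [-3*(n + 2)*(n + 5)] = -6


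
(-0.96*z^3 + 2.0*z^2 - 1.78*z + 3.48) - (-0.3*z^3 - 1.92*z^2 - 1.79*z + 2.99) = -0.66*z^3 + 3.92*z^2 + 0.01*z + 0.49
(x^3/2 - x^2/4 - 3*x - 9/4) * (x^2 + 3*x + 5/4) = x^5/2 + 5*x^4/4 - 25*x^3/8 - 185*x^2/16 - 21*x/2 - 45/16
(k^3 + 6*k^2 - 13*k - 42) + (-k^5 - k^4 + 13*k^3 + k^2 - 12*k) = -k^5 - k^4 + 14*k^3 + 7*k^2 - 25*k - 42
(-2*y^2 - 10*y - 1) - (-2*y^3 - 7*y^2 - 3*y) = 2*y^3 + 5*y^2 - 7*y - 1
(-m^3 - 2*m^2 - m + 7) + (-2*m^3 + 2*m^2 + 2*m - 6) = -3*m^3 + m + 1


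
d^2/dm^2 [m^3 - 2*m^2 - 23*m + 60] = 6*m - 4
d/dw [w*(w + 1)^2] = (w + 1)*(3*w + 1)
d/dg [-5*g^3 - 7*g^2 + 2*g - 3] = -15*g^2 - 14*g + 2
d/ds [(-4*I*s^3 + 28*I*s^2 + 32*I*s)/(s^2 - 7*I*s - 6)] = (-4*I*s^4 - 56*s^3 + s^2*(196 + 40*I) - 336*I*s - 192*I)/(s^4 - 14*I*s^3 - 61*s^2 + 84*I*s + 36)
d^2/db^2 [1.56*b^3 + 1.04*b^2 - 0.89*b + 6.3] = 9.36*b + 2.08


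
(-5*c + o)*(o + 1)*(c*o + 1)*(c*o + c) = -5*c^3*o^3 - 10*c^3*o^2 - 5*c^3*o + c^2*o^4 + 2*c^2*o^3 - 4*c^2*o^2 - 10*c^2*o - 5*c^2 + c*o^3 + 2*c*o^2 + c*o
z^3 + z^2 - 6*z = z*(z - 2)*(z + 3)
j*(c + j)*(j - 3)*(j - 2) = c*j^3 - 5*c*j^2 + 6*c*j + j^4 - 5*j^3 + 6*j^2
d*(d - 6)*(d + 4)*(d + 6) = d^4 + 4*d^3 - 36*d^2 - 144*d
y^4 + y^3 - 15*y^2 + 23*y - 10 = (y - 2)*(y - 1)^2*(y + 5)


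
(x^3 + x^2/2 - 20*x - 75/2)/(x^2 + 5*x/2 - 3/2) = (2*x^2 - 5*x - 25)/(2*x - 1)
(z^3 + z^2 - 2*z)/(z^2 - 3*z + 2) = z*(z + 2)/(z - 2)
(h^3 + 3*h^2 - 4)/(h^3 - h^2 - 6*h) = (h^2 + h - 2)/(h*(h - 3))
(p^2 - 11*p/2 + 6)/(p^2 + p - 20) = (p - 3/2)/(p + 5)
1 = 1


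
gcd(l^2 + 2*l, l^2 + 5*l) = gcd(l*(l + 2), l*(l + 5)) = l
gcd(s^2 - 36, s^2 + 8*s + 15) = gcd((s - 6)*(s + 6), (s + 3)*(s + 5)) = 1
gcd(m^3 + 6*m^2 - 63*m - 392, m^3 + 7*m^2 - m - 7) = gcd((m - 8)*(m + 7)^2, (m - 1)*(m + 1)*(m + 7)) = m + 7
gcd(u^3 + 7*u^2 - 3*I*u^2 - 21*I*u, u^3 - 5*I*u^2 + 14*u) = u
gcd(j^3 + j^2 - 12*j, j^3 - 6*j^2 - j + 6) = 1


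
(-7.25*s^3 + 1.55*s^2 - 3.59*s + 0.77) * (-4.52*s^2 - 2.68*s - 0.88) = 32.77*s^5 + 12.424*s^4 + 18.4528*s^3 + 4.7768*s^2 + 1.0956*s - 0.6776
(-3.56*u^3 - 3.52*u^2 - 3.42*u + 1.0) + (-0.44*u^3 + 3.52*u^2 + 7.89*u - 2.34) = -4.0*u^3 + 4.47*u - 1.34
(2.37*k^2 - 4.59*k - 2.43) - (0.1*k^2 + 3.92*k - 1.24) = 2.27*k^2 - 8.51*k - 1.19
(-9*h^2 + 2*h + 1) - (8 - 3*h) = -9*h^2 + 5*h - 7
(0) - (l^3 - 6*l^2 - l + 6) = -l^3 + 6*l^2 + l - 6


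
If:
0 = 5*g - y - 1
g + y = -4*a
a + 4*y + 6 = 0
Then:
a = 16/37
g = -9/74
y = -119/74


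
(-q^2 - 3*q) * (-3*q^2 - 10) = 3*q^4 + 9*q^3 + 10*q^2 + 30*q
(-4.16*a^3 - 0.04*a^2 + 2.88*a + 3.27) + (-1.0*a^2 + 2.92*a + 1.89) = -4.16*a^3 - 1.04*a^2 + 5.8*a + 5.16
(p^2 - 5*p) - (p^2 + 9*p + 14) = -14*p - 14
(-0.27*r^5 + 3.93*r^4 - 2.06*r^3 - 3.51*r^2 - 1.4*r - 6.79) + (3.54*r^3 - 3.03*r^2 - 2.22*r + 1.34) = -0.27*r^5 + 3.93*r^4 + 1.48*r^3 - 6.54*r^2 - 3.62*r - 5.45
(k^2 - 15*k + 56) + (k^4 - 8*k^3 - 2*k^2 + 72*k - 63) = k^4 - 8*k^3 - k^2 + 57*k - 7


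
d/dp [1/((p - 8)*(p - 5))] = (13 - 2*p)/(p^4 - 26*p^3 + 249*p^2 - 1040*p + 1600)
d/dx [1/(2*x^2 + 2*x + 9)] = 2*(-2*x - 1)/(2*x^2 + 2*x + 9)^2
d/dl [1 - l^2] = -2*l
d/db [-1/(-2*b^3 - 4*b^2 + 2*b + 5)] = 2*(-3*b^2 - 4*b + 1)/(2*b^3 + 4*b^2 - 2*b - 5)^2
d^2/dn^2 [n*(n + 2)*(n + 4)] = 6*n + 12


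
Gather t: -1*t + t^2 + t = t^2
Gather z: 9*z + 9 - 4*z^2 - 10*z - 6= -4*z^2 - z + 3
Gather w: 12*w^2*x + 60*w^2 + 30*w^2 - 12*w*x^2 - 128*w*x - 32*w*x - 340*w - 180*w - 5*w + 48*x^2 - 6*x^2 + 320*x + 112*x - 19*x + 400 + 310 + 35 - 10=w^2*(12*x + 90) + w*(-12*x^2 - 160*x - 525) + 42*x^2 + 413*x + 735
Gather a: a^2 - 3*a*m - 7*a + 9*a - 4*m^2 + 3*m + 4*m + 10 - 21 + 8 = a^2 + a*(2 - 3*m) - 4*m^2 + 7*m - 3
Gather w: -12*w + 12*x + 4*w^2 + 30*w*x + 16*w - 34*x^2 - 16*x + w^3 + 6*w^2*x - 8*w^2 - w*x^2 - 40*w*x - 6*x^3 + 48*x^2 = w^3 + w^2*(6*x - 4) + w*(-x^2 - 10*x + 4) - 6*x^3 + 14*x^2 - 4*x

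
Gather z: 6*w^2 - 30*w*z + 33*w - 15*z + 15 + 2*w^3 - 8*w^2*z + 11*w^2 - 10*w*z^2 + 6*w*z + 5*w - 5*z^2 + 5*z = 2*w^3 + 17*w^2 + 38*w + z^2*(-10*w - 5) + z*(-8*w^2 - 24*w - 10) + 15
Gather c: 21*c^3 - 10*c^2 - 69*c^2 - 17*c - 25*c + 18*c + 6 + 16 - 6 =21*c^3 - 79*c^2 - 24*c + 16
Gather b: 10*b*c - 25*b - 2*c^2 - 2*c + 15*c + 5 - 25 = b*(10*c - 25) - 2*c^2 + 13*c - 20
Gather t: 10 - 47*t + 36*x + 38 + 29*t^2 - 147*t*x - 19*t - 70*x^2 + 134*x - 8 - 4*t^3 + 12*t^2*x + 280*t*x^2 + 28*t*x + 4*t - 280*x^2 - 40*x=-4*t^3 + t^2*(12*x + 29) + t*(280*x^2 - 119*x - 62) - 350*x^2 + 130*x + 40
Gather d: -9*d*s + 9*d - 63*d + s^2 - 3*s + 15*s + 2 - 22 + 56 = d*(-9*s - 54) + s^2 + 12*s + 36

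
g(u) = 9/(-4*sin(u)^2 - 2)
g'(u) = 72*sin(u)*cos(u)/(-4*sin(u)^2 - 2)^2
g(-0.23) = -4.08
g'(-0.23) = -3.28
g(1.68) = -1.51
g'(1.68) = -0.22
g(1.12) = -1.72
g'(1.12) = 1.03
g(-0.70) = -2.46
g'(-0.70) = -2.65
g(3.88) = -2.36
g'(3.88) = 2.47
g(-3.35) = -4.15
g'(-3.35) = -3.09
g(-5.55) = -2.37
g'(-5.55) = 2.49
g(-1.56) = -1.50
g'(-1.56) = -0.02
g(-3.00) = -4.33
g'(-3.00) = 2.33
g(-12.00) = -2.86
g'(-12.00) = 3.28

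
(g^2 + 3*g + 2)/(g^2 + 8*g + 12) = (g + 1)/(g + 6)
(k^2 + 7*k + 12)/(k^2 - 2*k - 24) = (k + 3)/(k - 6)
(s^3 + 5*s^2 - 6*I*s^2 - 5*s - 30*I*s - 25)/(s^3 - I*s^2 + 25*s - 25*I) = (s + 5)/(s + 5*I)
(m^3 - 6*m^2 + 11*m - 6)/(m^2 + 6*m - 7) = (m^2 - 5*m + 6)/(m + 7)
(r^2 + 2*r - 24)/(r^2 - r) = (r^2 + 2*r - 24)/(r*(r - 1))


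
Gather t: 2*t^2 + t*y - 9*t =2*t^2 + t*(y - 9)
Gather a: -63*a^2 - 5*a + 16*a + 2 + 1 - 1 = -63*a^2 + 11*a + 2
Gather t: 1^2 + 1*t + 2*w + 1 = t + 2*w + 2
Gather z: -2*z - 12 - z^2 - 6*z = -z^2 - 8*z - 12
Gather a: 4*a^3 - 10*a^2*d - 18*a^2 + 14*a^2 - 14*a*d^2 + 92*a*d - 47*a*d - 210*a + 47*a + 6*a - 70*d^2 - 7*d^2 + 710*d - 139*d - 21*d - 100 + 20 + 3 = 4*a^3 + a^2*(-10*d - 4) + a*(-14*d^2 + 45*d - 157) - 77*d^2 + 550*d - 77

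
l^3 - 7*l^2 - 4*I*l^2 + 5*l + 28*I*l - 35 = (l - 7)*(l - 5*I)*(l + I)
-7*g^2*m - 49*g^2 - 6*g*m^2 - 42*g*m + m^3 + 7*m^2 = (-7*g + m)*(g + m)*(m + 7)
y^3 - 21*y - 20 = (y - 5)*(y + 1)*(y + 4)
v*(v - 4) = v^2 - 4*v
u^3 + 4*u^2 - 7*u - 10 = (u - 2)*(u + 1)*(u + 5)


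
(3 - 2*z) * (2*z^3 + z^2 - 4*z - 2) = -4*z^4 + 4*z^3 + 11*z^2 - 8*z - 6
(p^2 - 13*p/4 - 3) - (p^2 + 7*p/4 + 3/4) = -5*p - 15/4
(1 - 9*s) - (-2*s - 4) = 5 - 7*s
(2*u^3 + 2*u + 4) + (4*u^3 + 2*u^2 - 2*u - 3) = 6*u^3 + 2*u^2 + 1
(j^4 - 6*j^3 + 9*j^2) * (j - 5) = j^5 - 11*j^4 + 39*j^3 - 45*j^2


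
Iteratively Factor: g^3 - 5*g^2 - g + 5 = (g - 5)*(g^2 - 1) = (g - 5)*(g + 1)*(g - 1)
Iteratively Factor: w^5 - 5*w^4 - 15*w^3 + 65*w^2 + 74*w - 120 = (w - 4)*(w^4 - w^3 - 19*w^2 - 11*w + 30) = (w - 4)*(w - 1)*(w^3 - 19*w - 30) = (w - 4)*(w - 1)*(w + 3)*(w^2 - 3*w - 10) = (w - 5)*(w - 4)*(w - 1)*(w + 3)*(w + 2)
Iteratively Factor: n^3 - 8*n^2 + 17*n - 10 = (n - 1)*(n^2 - 7*n + 10) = (n - 2)*(n - 1)*(n - 5)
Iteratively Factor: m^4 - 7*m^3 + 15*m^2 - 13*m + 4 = (m - 1)*(m^3 - 6*m^2 + 9*m - 4) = (m - 1)^2*(m^2 - 5*m + 4) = (m - 1)^3*(m - 4)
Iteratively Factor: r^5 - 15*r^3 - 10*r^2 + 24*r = (r - 4)*(r^4 + 4*r^3 + r^2 - 6*r) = (r - 4)*(r + 3)*(r^3 + r^2 - 2*r) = (r - 4)*(r - 1)*(r + 3)*(r^2 + 2*r) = r*(r - 4)*(r - 1)*(r + 3)*(r + 2)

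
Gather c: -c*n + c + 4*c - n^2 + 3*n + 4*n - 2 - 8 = c*(5 - n) - n^2 + 7*n - 10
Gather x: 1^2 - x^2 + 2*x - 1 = -x^2 + 2*x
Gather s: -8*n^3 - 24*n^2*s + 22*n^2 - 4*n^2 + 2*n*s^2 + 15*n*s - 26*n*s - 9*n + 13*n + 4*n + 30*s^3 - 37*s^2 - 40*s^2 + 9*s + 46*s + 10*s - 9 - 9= -8*n^3 + 18*n^2 + 8*n + 30*s^3 + s^2*(2*n - 77) + s*(-24*n^2 - 11*n + 65) - 18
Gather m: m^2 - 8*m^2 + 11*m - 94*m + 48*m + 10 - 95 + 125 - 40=-7*m^2 - 35*m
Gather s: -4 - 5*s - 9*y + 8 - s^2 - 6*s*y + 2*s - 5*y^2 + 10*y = -s^2 + s*(-6*y - 3) - 5*y^2 + y + 4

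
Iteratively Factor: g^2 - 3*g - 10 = (g - 5)*(g + 2)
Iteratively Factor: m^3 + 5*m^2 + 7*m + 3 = (m + 3)*(m^2 + 2*m + 1) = (m + 1)*(m + 3)*(m + 1)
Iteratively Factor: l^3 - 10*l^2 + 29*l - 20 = (l - 5)*(l^2 - 5*l + 4) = (l - 5)*(l - 4)*(l - 1)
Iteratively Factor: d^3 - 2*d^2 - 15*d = (d - 5)*(d^2 + 3*d) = d*(d - 5)*(d + 3)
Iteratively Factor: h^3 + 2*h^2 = (h)*(h^2 + 2*h) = h^2*(h + 2)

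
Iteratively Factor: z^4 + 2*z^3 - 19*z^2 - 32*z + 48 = (z - 4)*(z^3 + 6*z^2 + 5*z - 12) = (z - 4)*(z + 4)*(z^2 + 2*z - 3) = (z - 4)*(z + 3)*(z + 4)*(z - 1)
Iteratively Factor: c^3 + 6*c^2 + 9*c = (c + 3)*(c^2 + 3*c) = c*(c + 3)*(c + 3)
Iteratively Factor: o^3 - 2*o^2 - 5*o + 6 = (o - 1)*(o^2 - o - 6) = (o - 1)*(o + 2)*(o - 3)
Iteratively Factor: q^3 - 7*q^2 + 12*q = (q - 4)*(q^2 - 3*q) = q*(q - 4)*(q - 3)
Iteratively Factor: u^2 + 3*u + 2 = (u + 2)*(u + 1)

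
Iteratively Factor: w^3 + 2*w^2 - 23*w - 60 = (w + 3)*(w^2 - w - 20) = (w - 5)*(w + 3)*(w + 4)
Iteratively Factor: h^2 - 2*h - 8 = (h + 2)*(h - 4)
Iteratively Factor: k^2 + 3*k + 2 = (k + 1)*(k + 2)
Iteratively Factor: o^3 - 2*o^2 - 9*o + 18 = (o + 3)*(o^2 - 5*o + 6) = (o - 3)*(o + 3)*(o - 2)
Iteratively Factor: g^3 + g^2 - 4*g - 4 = (g - 2)*(g^2 + 3*g + 2) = (g - 2)*(g + 2)*(g + 1)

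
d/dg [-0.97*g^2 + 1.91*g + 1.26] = 1.91 - 1.94*g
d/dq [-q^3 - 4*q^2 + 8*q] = -3*q^2 - 8*q + 8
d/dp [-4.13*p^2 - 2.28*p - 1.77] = -8.26*p - 2.28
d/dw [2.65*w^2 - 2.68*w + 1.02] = 5.3*w - 2.68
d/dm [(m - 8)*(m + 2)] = 2*m - 6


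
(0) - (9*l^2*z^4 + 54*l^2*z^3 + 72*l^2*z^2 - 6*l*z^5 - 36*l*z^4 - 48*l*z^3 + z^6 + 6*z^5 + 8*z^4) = -9*l^2*z^4 - 54*l^2*z^3 - 72*l^2*z^2 + 6*l*z^5 + 36*l*z^4 + 48*l*z^3 - z^6 - 6*z^5 - 8*z^4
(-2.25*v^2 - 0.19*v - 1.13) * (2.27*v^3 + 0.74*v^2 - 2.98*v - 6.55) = -5.1075*v^5 - 2.0963*v^4 + 3.9993*v^3 + 14.4675*v^2 + 4.6119*v + 7.4015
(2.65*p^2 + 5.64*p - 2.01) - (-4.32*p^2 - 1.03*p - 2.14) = 6.97*p^2 + 6.67*p + 0.13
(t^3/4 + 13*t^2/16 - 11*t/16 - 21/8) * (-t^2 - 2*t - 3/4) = -t^5/4 - 21*t^4/16 - 9*t^3/8 + 217*t^2/64 + 369*t/64 + 63/32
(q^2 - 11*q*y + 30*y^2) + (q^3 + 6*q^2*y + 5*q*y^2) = q^3 + 6*q^2*y + q^2 + 5*q*y^2 - 11*q*y + 30*y^2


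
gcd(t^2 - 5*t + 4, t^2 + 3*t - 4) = t - 1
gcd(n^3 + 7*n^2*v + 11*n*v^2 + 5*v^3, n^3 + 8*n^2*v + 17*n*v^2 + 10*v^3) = n^2 + 6*n*v + 5*v^2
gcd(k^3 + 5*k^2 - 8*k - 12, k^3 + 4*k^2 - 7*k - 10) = k^2 - k - 2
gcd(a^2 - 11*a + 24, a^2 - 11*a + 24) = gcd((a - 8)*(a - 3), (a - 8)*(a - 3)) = a^2 - 11*a + 24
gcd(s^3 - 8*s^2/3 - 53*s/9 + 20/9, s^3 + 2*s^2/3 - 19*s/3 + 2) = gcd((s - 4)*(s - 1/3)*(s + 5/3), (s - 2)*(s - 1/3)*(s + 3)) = s - 1/3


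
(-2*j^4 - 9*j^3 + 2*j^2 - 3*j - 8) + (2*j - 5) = -2*j^4 - 9*j^3 + 2*j^2 - j - 13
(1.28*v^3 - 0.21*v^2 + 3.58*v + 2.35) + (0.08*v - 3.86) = 1.28*v^3 - 0.21*v^2 + 3.66*v - 1.51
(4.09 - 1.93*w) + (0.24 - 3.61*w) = 4.33 - 5.54*w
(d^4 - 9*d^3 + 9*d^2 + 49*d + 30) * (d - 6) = d^5 - 15*d^4 + 63*d^3 - 5*d^2 - 264*d - 180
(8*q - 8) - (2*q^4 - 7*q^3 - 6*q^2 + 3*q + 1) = -2*q^4 + 7*q^3 + 6*q^2 + 5*q - 9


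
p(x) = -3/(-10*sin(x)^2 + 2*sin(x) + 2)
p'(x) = -3*(20*sin(x)*cos(x) - 2*cos(x))/(-10*sin(x)^2 + 2*sin(x) + 2)^2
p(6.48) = -1.49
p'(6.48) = -1.39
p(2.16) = 0.92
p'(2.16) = 2.31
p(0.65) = 6.64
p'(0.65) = -118.04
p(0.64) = 8.06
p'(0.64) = -172.88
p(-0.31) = -6.53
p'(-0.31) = 109.73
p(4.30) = 0.36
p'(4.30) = -0.36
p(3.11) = -1.46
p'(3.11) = -0.97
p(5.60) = 0.92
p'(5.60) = 3.23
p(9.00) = -2.66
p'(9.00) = 13.46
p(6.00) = -4.54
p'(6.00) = 50.11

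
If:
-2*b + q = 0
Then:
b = q/2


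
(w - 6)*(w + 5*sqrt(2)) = w^2 - 6*w + 5*sqrt(2)*w - 30*sqrt(2)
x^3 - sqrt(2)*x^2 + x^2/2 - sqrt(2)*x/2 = x*(x + 1/2)*(x - sqrt(2))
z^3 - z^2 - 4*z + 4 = (z - 2)*(z - 1)*(z + 2)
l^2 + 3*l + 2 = (l + 1)*(l + 2)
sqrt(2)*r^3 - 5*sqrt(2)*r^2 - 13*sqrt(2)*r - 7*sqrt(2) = (r - 7)*(r + 1)*(sqrt(2)*r + sqrt(2))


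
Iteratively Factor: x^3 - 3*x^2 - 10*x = (x + 2)*(x^2 - 5*x) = (x - 5)*(x + 2)*(x)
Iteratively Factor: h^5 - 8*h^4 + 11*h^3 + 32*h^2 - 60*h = (h + 2)*(h^4 - 10*h^3 + 31*h^2 - 30*h) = (h - 5)*(h + 2)*(h^3 - 5*h^2 + 6*h) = (h - 5)*(h - 2)*(h + 2)*(h^2 - 3*h) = (h - 5)*(h - 3)*(h - 2)*(h + 2)*(h)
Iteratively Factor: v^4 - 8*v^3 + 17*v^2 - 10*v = (v - 1)*(v^3 - 7*v^2 + 10*v) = (v - 5)*(v - 1)*(v^2 - 2*v) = (v - 5)*(v - 2)*(v - 1)*(v)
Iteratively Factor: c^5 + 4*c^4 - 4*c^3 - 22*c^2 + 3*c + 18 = (c + 3)*(c^4 + c^3 - 7*c^2 - c + 6) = (c - 1)*(c + 3)*(c^3 + 2*c^2 - 5*c - 6) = (c - 1)*(c + 3)^2*(c^2 - c - 2) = (c - 1)*(c + 1)*(c + 3)^2*(c - 2)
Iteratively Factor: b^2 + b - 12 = (b - 3)*(b + 4)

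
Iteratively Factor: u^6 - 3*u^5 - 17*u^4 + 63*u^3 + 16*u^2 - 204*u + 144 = (u - 1)*(u^5 - 2*u^4 - 19*u^3 + 44*u^2 + 60*u - 144) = (u - 1)*(u + 2)*(u^4 - 4*u^3 - 11*u^2 + 66*u - 72) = (u - 3)*(u - 1)*(u + 2)*(u^3 - u^2 - 14*u + 24) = (u - 3)*(u - 1)*(u + 2)*(u + 4)*(u^2 - 5*u + 6) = (u - 3)^2*(u - 1)*(u + 2)*(u + 4)*(u - 2)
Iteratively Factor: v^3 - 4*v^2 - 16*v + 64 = (v + 4)*(v^2 - 8*v + 16) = (v - 4)*(v + 4)*(v - 4)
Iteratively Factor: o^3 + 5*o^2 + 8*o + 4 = (o + 2)*(o^2 + 3*o + 2) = (o + 1)*(o + 2)*(o + 2)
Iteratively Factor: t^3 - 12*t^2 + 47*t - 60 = (t - 3)*(t^2 - 9*t + 20) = (t - 4)*(t - 3)*(t - 5)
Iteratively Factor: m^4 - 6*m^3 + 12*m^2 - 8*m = (m - 2)*(m^3 - 4*m^2 + 4*m) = m*(m - 2)*(m^2 - 4*m + 4) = m*(m - 2)^2*(m - 2)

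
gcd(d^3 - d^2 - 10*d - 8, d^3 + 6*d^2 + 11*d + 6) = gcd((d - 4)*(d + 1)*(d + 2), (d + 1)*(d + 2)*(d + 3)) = d^2 + 3*d + 2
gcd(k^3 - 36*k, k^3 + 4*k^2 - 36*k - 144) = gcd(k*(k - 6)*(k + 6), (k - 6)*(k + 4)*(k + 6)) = k^2 - 36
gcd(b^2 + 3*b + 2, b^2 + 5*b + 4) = b + 1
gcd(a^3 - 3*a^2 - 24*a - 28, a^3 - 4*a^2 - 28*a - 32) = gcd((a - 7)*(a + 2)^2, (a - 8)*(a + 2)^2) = a^2 + 4*a + 4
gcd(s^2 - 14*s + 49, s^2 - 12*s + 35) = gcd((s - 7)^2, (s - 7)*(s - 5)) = s - 7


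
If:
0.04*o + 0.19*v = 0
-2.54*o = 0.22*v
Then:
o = 0.00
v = 0.00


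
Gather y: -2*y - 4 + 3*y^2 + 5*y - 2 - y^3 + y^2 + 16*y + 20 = -y^3 + 4*y^2 + 19*y + 14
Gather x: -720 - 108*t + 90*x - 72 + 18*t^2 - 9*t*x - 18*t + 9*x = 18*t^2 - 126*t + x*(99 - 9*t) - 792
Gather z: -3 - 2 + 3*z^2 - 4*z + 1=3*z^2 - 4*z - 4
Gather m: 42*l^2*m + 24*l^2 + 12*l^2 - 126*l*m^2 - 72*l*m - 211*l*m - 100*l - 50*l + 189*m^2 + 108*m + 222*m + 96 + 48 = 36*l^2 - 150*l + m^2*(189 - 126*l) + m*(42*l^2 - 283*l + 330) + 144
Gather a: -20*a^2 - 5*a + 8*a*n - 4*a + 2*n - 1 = -20*a^2 + a*(8*n - 9) + 2*n - 1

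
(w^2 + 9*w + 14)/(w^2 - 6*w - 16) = (w + 7)/(w - 8)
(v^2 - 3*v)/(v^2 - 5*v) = (v - 3)/(v - 5)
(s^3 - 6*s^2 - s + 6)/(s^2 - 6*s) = s - 1/s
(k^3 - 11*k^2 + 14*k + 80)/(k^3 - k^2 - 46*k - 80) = (k - 5)/(k + 5)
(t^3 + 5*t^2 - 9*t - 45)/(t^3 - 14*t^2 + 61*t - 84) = (t^2 + 8*t + 15)/(t^2 - 11*t + 28)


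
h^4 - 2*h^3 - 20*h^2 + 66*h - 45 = (h - 3)^2*(h - 1)*(h + 5)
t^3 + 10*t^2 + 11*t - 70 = (t - 2)*(t + 5)*(t + 7)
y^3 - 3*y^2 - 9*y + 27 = (y - 3)^2*(y + 3)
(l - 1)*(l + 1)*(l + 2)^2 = l^4 + 4*l^3 + 3*l^2 - 4*l - 4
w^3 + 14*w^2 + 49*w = w*(w + 7)^2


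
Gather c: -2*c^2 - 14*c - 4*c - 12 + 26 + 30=-2*c^2 - 18*c + 44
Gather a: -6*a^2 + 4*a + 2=-6*a^2 + 4*a + 2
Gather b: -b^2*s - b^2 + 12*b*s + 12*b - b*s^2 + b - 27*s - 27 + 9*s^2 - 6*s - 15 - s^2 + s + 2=b^2*(-s - 1) + b*(-s^2 + 12*s + 13) + 8*s^2 - 32*s - 40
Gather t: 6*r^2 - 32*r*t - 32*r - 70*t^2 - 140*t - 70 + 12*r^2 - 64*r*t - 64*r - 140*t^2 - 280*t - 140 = 18*r^2 - 96*r - 210*t^2 + t*(-96*r - 420) - 210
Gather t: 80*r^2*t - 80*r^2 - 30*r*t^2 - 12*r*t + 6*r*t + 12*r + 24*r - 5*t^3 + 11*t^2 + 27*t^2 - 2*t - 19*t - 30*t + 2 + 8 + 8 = -80*r^2 + 36*r - 5*t^3 + t^2*(38 - 30*r) + t*(80*r^2 - 6*r - 51) + 18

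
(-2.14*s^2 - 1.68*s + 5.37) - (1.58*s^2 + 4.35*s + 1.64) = -3.72*s^2 - 6.03*s + 3.73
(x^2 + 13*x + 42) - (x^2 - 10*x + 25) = 23*x + 17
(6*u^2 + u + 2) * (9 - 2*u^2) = -12*u^4 - 2*u^3 + 50*u^2 + 9*u + 18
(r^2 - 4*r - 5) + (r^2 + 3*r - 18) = 2*r^2 - r - 23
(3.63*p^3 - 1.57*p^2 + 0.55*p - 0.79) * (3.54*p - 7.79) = 12.8502*p^4 - 33.8355*p^3 + 14.1773*p^2 - 7.0811*p + 6.1541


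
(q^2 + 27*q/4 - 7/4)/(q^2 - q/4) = (q + 7)/q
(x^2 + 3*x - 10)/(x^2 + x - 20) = (x - 2)/(x - 4)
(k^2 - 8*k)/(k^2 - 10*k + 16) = k/(k - 2)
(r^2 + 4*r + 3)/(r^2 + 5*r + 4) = (r + 3)/(r + 4)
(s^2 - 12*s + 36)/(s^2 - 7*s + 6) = (s - 6)/(s - 1)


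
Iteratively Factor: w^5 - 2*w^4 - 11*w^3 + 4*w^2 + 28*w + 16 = (w + 1)*(w^4 - 3*w^3 - 8*w^2 + 12*w + 16) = (w - 2)*(w + 1)*(w^3 - w^2 - 10*w - 8) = (w - 2)*(w + 1)^2*(w^2 - 2*w - 8) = (w - 2)*(w + 1)^2*(w + 2)*(w - 4)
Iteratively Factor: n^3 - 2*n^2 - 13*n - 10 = (n + 1)*(n^2 - 3*n - 10) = (n - 5)*(n + 1)*(n + 2)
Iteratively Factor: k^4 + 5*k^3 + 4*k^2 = (k + 4)*(k^3 + k^2) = (k + 1)*(k + 4)*(k^2) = k*(k + 1)*(k + 4)*(k)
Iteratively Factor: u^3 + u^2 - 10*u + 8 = (u - 1)*(u^2 + 2*u - 8) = (u - 2)*(u - 1)*(u + 4)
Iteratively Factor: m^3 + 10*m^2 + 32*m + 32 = (m + 4)*(m^2 + 6*m + 8) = (m + 2)*(m + 4)*(m + 4)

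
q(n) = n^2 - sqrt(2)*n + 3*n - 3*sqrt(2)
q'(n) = 2*n - sqrt(2) + 3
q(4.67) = 24.97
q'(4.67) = 10.93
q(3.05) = 9.90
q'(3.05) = 7.69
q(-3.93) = 4.97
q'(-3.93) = -6.27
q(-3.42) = 2.03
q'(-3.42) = -5.25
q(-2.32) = -2.54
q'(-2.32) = -3.05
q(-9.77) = 75.72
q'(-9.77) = -17.95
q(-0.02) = -4.27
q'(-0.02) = 1.55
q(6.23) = 44.45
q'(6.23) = 14.05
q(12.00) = 158.79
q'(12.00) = 25.59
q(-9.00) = 62.49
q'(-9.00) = -16.41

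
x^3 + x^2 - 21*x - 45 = (x - 5)*(x + 3)^2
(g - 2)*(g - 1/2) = g^2 - 5*g/2 + 1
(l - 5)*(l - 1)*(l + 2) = l^3 - 4*l^2 - 7*l + 10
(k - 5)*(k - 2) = k^2 - 7*k + 10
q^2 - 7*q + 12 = (q - 4)*(q - 3)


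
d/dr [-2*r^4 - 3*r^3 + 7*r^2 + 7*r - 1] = -8*r^3 - 9*r^2 + 14*r + 7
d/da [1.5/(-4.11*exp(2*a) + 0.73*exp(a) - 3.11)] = (12.33*exp(a) - 1.095)*exp(a)/(4.11*exp(2*a) - 0.73*exp(a) + 3.11)^2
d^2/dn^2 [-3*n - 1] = 0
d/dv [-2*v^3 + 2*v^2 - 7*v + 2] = -6*v^2 + 4*v - 7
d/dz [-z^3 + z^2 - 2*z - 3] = -3*z^2 + 2*z - 2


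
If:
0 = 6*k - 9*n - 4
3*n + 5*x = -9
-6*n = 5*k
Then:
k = 8/27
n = -20/81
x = -223/135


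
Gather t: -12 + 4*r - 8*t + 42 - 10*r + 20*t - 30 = -6*r + 12*t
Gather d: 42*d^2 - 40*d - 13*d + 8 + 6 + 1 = 42*d^2 - 53*d + 15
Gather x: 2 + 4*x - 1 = 4*x + 1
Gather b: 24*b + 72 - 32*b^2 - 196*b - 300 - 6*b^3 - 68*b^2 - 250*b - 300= -6*b^3 - 100*b^2 - 422*b - 528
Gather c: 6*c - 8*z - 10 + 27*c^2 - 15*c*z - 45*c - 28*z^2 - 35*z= 27*c^2 + c*(-15*z - 39) - 28*z^2 - 43*z - 10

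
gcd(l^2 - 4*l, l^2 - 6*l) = l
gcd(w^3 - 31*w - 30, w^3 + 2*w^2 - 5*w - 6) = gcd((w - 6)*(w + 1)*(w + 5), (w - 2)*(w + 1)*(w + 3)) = w + 1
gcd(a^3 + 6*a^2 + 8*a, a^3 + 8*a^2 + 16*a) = a^2 + 4*a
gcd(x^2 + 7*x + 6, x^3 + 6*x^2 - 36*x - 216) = x + 6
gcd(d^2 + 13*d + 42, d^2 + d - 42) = d + 7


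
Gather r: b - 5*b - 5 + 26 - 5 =16 - 4*b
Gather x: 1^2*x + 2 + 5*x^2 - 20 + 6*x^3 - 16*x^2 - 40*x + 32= 6*x^3 - 11*x^2 - 39*x + 14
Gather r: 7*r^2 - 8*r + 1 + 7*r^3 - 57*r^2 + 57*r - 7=7*r^3 - 50*r^2 + 49*r - 6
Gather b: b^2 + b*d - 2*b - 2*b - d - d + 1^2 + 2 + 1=b^2 + b*(d - 4) - 2*d + 4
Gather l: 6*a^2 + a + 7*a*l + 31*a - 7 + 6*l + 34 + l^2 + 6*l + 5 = 6*a^2 + 32*a + l^2 + l*(7*a + 12) + 32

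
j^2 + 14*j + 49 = (j + 7)^2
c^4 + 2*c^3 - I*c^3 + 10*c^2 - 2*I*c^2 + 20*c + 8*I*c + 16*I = (c + 2)*(c - 4*I)*(c + I)*(c + 2*I)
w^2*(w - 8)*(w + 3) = w^4 - 5*w^3 - 24*w^2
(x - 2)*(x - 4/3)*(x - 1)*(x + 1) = x^4 - 10*x^3/3 + 5*x^2/3 + 10*x/3 - 8/3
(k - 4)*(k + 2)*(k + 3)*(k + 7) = k^4 + 8*k^3 - 7*k^2 - 122*k - 168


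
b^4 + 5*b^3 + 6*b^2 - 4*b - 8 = (b - 1)*(b + 2)^3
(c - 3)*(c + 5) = c^2 + 2*c - 15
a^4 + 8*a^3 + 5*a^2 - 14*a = a*(a - 1)*(a + 2)*(a + 7)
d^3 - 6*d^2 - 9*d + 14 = (d - 7)*(d - 1)*(d + 2)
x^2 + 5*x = x*(x + 5)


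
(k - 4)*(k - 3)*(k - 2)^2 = k^4 - 11*k^3 + 44*k^2 - 76*k + 48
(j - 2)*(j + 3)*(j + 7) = j^3 + 8*j^2 + j - 42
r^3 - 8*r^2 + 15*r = r*(r - 5)*(r - 3)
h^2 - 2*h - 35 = (h - 7)*(h + 5)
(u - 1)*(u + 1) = u^2 - 1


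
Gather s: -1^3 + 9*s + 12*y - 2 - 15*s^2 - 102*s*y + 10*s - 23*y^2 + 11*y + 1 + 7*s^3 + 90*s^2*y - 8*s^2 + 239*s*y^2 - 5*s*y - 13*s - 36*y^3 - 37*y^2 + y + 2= 7*s^3 + s^2*(90*y - 23) + s*(239*y^2 - 107*y + 6) - 36*y^3 - 60*y^2 + 24*y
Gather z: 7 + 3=10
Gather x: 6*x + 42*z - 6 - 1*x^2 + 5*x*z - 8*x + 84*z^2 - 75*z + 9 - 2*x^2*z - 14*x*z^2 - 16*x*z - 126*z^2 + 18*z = x^2*(-2*z - 1) + x*(-14*z^2 - 11*z - 2) - 42*z^2 - 15*z + 3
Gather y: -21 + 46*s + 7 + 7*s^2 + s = 7*s^2 + 47*s - 14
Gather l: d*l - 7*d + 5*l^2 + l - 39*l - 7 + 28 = -7*d + 5*l^2 + l*(d - 38) + 21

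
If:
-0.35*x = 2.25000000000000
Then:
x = -6.43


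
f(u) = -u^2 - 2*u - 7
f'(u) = -2*u - 2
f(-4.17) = -16.05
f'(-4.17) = 6.34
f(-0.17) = -6.69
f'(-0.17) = -1.66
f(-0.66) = -6.12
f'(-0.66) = -0.68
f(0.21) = -7.46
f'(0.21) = -2.42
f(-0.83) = -6.03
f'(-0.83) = -0.34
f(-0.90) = -6.01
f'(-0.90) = -0.20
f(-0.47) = -6.28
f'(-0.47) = -1.06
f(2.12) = -15.73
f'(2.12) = -6.24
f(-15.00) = -202.00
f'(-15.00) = 28.00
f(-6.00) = -31.00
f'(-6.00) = 10.00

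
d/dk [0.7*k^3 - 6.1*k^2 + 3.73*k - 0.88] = 2.1*k^2 - 12.2*k + 3.73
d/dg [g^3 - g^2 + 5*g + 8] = 3*g^2 - 2*g + 5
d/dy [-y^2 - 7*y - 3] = -2*y - 7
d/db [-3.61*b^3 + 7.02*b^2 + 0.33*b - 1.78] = -10.83*b^2 + 14.04*b + 0.33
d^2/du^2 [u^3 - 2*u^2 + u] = 6*u - 4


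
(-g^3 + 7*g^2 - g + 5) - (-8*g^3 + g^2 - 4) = 7*g^3 + 6*g^2 - g + 9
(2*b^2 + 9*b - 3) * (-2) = -4*b^2 - 18*b + 6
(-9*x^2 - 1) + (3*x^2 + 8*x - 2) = -6*x^2 + 8*x - 3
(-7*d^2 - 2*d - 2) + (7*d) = -7*d^2 + 5*d - 2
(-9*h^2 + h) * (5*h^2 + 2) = -45*h^4 + 5*h^3 - 18*h^2 + 2*h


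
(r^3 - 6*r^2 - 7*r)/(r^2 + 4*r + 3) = r*(r - 7)/(r + 3)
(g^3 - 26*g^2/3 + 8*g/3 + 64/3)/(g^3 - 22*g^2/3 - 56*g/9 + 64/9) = 3*(g - 2)/(3*g - 2)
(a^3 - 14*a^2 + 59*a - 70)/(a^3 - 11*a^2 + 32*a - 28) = (a - 5)/(a - 2)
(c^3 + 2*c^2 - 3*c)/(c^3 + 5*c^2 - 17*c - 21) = c*(c^2 + 2*c - 3)/(c^3 + 5*c^2 - 17*c - 21)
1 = 1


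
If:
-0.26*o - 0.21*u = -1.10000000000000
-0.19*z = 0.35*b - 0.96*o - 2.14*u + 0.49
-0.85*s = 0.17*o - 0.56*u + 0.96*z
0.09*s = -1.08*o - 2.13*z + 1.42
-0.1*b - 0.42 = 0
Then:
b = -4.20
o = 7.57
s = -0.69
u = -4.13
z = -3.14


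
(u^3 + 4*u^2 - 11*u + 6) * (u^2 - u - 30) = u^5 + 3*u^4 - 45*u^3 - 103*u^2 + 324*u - 180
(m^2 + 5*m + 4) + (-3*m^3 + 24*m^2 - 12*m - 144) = -3*m^3 + 25*m^2 - 7*m - 140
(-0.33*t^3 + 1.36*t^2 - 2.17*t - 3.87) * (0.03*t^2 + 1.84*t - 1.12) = -0.0099*t^5 - 0.5664*t^4 + 2.8069*t^3 - 5.6321*t^2 - 4.6904*t + 4.3344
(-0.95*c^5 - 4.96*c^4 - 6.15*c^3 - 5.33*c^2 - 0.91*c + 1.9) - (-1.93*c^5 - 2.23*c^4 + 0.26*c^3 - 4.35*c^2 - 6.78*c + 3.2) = 0.98*c^5 - 2.73*c^4 - 6.41*c^3 - 0.98*c^2 + 5.87*c - 1.3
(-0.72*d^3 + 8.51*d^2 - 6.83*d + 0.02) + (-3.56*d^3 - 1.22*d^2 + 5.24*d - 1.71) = -4.28*d^3 + 7.29*d^2 - 1.59*d - 1.69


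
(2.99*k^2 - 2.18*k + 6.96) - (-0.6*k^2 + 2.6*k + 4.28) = 3.59*k^2 - 4.78*k + 2.68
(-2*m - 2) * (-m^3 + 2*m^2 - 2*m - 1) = 2*m^4 - 2*m^3 + 6*m + 2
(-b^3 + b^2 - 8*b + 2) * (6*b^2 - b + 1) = -6*b^5 + 7*b^4 - 50*b^3 + 21*b^2 - 10*b + 2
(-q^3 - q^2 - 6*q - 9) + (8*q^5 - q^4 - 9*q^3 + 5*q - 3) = 8*q^5 - q^4 - 10*q^3 - q^2 - q - 12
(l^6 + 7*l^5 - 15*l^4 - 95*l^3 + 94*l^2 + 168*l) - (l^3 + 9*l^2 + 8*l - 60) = l^6 + 7*l^5 - 15*l^4 - 96*l^3 + 85*l^2 + 160*l + 60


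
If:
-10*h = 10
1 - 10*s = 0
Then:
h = -1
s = 1/10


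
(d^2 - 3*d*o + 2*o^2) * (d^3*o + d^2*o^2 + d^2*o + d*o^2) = d^5*o - 2*d^4*o^2 + d^4*o - d^3*o^3 - 2*d^3*o^2 + 2*d^2*o^4 - d^2*o^3 + 2*d*o^4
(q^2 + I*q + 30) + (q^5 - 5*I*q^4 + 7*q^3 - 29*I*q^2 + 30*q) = q^5 - 5*I*q^4 + 7*q^3 + q^2 - 29*I*q^2 + 30*q + I*q + 30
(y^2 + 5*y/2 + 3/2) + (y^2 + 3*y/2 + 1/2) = 2*y^2 + 4*y + 2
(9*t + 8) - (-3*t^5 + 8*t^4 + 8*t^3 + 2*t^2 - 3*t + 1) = 3*t^5 - 8*t^4 - 8*t^3 - 2*t^2 + 12*t + 7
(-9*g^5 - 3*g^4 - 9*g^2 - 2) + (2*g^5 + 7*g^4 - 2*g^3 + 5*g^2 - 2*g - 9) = -7*g^5 + 4*g^4 - 2*g^3 - 4*g^2 - 2*g - 11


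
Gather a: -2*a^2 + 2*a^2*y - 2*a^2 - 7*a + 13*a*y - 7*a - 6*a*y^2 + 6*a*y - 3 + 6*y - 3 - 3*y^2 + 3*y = a^2*(2*y - 4) + a*(-6*y^2 + 19*y - 14) - 3*y^2 + 9*y - 6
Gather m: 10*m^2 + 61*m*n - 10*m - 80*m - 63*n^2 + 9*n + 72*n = 10*m^2 + m*(61*n - 90) - 63*n^2 + 81*n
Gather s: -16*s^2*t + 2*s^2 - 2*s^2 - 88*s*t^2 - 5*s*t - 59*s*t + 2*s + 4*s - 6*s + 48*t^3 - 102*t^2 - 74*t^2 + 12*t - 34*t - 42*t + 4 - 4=-16*s^2*t + s*(-88*t^2 - 64*t) + 48*t^3 - 176*t^2 - 64*t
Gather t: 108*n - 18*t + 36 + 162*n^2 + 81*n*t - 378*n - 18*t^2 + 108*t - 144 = 162*n^2 - 270*n - 18*t^2 + t*(81*n + 90) - 108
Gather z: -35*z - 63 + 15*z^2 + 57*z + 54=15*z^2 + 22*z - 9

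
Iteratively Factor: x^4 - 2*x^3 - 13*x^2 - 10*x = (x + 2)*(x^3 - 4*x^2 - 5*x) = (x + 1)*(x + 2)*(x^2 - 5*x) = x*(x + 1)*(x + 2)*(x - 5)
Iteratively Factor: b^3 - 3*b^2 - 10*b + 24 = (b - 4)*(b^2 + b - 6) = (b - 4)*(b - 2)*(b + 3)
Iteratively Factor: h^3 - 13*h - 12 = (h + 3)*(h^2 - 3*h - 4) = (h - 4)*(h + 3)*(h + 1)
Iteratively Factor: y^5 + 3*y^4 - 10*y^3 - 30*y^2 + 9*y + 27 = (y - 1)*(y^4 + 4*y^3 - 6*y^2 - 36*y - 27) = (y - 1)*(y + 3)*(y^3 + y^2 - 9*y - 9) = (y - 1)*(y + 1)*(y + 3)*(y^2 - 9) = (y - 3)*(y - 1)*(y + 1)*(y + 3)*(y + 3)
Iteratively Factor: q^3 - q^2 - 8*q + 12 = (q + 3)*(q^2 - 4*q + 4) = (q - 2)*(q + 3)*(q - 2)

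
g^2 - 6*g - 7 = (g - 7)*(g + 1)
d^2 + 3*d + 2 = (d + 1)*(d + 2)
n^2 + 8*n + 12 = (n + 2)*(n + 6)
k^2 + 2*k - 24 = (k - 4)*(k + 6)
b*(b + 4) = b^2 + 4*b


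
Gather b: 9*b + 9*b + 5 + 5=18*b + 10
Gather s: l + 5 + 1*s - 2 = l + s + 3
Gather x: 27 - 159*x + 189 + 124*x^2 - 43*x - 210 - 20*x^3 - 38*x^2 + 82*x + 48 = -20*x^3 + 86*x^2 - 120*x + 54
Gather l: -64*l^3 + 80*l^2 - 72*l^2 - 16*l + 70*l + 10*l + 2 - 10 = -64*l^3 + 8*l^2 + 64*l - 8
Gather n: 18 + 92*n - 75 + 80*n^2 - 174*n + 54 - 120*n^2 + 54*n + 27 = -40*n^2 - 28*n + 24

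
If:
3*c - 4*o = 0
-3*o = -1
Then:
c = 4/9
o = 1/3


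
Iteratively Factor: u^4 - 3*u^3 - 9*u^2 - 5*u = (u + 1)*(u^3 - 4*u^2 - 5*u) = (u + 1)^2*(u^2 - 5*u) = (u - 5)*(u + 1)^2*(u)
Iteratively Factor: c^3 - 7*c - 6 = (c + 2)*(c^2 - 2*c - 3) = (c + 1)*(c + 2)*(c - 3)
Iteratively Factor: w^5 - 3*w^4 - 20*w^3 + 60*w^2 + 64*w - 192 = (w - 3)*(w^4 - 20*w^2 + 64) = (w - 3)*(w + 4)*(w^3 - 4*w^2 - 4*w + 16) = (w - 4)*(w - 3)*(w + 4)*(w^2 - 4) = (w - 4)*(w - 3)*(w + 2)*(w + 4)*(w - 2)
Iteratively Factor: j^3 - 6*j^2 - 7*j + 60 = (j + 3)*(j^2 - 9*j + 20) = (j - 5)*(j + 3)*(j - 4)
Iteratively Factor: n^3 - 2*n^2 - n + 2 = (n - 2)*(n^2 - 1) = (n - 2)*(n - 1)*(n + 1)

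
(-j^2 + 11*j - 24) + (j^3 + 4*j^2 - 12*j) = j^3 + 3*j^2 - j - 24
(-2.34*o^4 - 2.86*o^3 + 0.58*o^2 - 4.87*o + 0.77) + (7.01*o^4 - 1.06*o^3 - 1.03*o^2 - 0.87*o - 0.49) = 4.67*o^4 - 3.92*o^3 - 0.45*o^2 - 5.74*o + 0.28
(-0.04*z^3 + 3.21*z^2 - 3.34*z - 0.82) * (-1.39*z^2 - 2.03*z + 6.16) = 0.0556*z^5 - 4.3807*z^4 - 2.1201*z^3 + 27.6936*z^2 - 18.9098*z - 5.0512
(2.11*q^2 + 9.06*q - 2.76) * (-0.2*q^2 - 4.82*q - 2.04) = -0.422*q^4 - 11.9822*q^3 - 47.4216*q^2 - 5.1792*q + 5.6304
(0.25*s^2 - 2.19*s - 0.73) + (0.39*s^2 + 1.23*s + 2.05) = 0.64*s^2 - 0.96*s + 1.32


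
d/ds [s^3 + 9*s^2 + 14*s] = 3*s^2 + 18*s + 14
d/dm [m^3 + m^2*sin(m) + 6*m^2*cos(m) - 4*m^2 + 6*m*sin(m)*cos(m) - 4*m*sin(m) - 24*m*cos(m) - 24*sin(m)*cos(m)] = -6*m^2*sin(m) + m^2*cos(m) + 3*m^2 + 26*m*sin(m) + 8*m*cos(m) + 6*m*cos(2*m) - 8*m - 4*sin(m) + 3*sin(2*m) - 24*cos(m) - 24*cos(2*m)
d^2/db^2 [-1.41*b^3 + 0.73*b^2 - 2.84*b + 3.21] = 1.46 - 8.46*b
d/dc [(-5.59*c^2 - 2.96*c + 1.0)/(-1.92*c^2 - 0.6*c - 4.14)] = (-2.3292*c^2 + 50.1252*c + 12.8544)/(3.6864*c^4 + 2.304*c^3 + 16.2576*c^2 + 4.968*c + 17.1396)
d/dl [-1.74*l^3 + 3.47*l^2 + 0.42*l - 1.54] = -5.22*l^2 + 6.94*l + 0.42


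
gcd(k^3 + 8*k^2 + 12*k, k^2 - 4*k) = k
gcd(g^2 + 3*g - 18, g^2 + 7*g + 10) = 1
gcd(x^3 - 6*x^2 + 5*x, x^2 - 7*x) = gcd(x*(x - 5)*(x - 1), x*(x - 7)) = x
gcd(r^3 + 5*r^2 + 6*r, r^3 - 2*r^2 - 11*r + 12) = r + 3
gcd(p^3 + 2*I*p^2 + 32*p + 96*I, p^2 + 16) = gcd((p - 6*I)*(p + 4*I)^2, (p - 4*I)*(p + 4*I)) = p + 4*I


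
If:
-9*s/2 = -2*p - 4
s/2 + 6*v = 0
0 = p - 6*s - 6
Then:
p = -34/5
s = -32/15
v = 8/45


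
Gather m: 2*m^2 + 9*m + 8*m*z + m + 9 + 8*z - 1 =2*m^2 + m*(8*z + 10) + 8*z + 8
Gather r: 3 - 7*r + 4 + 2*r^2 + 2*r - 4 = 2*r^2 - 5*r + 3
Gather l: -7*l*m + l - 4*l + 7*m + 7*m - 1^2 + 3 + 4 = l*(-7*m - 3) + 14*m + 6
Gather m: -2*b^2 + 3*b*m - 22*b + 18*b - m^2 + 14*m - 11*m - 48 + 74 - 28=-2*b^2 - 4*b - m^2 + m*(3*b + 3) - 2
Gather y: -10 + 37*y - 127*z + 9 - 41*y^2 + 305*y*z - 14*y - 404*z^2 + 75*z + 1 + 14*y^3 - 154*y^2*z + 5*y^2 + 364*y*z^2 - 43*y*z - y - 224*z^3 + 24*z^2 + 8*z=14*y^3 + y^2*(-154*z - 36) + y*(364*z^2 + 262*z + 22) - 224*z^3 - 380*z^2 - 44*z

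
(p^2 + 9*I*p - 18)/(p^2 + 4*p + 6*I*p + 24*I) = (p + 3*I)/(p + 4)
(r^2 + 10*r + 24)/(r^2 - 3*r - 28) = (r + 6)/(r - 7)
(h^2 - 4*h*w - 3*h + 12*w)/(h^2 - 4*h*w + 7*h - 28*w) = (h - 3)/(h + 7)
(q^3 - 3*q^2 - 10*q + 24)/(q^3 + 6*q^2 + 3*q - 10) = (q^3 - 3*q^2 - 10*q + 24)/(q^3 + 6*q^2 + 3*q - 10)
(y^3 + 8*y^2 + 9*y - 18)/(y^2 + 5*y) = (y^3 + 8*y^2 + 9*y - 18)/(y*(y + 5))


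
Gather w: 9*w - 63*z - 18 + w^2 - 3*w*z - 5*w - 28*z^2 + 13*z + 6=w^2 + w*(4 - 3*z) - 28*z^2 - 50*z - 12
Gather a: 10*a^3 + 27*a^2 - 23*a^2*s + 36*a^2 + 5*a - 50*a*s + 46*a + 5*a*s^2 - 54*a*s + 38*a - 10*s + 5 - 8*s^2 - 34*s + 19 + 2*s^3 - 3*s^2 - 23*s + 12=10*a^3 + a^2*(63 - 23*s) + a*(5*s^2 - 104*s + 89) + 2*s^3 - 11*s^2 - 67*s + 36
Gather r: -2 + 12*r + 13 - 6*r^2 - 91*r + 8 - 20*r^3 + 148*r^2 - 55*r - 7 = -20*r^3 + 142*r^2 - 134*r + 12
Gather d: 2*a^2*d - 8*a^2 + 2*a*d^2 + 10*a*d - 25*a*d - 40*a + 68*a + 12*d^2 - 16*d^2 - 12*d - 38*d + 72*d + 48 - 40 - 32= -8*a^2 + 28*a + d^2*(2*a - 4) + d*(2*a^2 - 15*a + 22) - 24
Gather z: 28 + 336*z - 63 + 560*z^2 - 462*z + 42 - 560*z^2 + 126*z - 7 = 0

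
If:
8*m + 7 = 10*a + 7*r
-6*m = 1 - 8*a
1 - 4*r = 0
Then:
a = -47/8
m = -8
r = 1/4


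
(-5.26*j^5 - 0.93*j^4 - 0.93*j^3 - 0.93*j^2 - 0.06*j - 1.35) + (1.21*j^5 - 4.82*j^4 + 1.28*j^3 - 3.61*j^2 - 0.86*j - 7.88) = -4.05*j^5 - 5.75*j^4 + 0.35*j^3 - 4.54*j^2 - 0.92*j - 9.23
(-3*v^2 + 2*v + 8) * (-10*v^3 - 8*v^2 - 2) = 30*v^5 + 4*v^4 - 96*v^3 - 58*v^2 - 4*v - 16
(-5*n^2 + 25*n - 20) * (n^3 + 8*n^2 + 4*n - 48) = -5*n^5 - 15*n^4 + 160*n^3 + 180*n^2 - 1280*n + 960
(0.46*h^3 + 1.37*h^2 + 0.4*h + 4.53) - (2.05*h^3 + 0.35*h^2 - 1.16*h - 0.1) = -1.59*h^3 + 1.02*h^2 + 1.56*h + 4.63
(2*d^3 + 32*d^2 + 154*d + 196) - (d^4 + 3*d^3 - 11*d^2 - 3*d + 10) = -d^4 - d^3 + 43*d^2 + 157*d + 186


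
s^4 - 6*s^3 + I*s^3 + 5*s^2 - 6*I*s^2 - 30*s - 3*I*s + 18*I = (s - 6)*(s - I)^2*(s + 3*I)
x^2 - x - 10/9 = (x - 5/3)*(x + 2/3)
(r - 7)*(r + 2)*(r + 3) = r^3 - 2*r^2 - 29*r - 42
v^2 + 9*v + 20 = (v + 4)*(v + 5)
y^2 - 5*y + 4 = (y - 4)*(y - 1)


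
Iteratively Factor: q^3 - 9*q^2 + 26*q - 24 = (q - 4)*(q^2 - 5*q + 6) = (q - 4)*(q - 3)*(q - 2)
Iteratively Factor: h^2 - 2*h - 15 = (h + 3)*(h - 5)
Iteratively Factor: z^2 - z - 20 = (z + 4)*(z - 5)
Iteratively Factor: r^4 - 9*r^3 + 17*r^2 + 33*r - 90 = (r - 5)*(r^3 - 4*r^2 - 3*r + 18) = (r - 5)*(r - 3)*(r^2 - r - 6) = (r - 5)*(r - 3)^2*(r + 2)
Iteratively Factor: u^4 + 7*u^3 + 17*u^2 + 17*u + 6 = (u + 3)*(u^3 + 4*u^2 + 5*u + 2) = (u + 2)*(u + 3)*(u^2 + 2*u + 1) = (u + 1)*(u + 2)*(u + 3)*(u + 1)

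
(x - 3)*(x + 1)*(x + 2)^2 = x^4 + 2*x^3 - 7*x^2 - 20*x - 12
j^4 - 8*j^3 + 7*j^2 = j^2*(j - 7)*(j - 1)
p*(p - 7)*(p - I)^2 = p^4 - 7*p^3 - 2*I*p^3 - p^2 + 14*I*p^2 + 7*p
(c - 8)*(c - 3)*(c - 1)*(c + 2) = c^4 - 10*c^3 + 11*c^2 + 46*c - 48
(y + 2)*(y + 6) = y^2 + 8*y + 12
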